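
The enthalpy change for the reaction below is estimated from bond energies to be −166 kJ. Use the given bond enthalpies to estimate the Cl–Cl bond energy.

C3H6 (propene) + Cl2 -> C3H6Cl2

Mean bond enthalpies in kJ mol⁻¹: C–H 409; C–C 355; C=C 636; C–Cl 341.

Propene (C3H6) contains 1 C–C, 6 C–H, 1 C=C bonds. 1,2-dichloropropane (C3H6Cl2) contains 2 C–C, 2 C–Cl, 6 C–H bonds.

Let D be the Cl–Cl bond energy.
Σ(broken) = 1×355 + 6×409 + 1×636 + 1×D = 3445 + D
Σ(formed) = 2×355 + 2×341 + 6×409 = 3846
ΔH = Σ(broken) − Σ(formed) = (3445 + D) − (3846) = −401 + D
Setting this equal to −166 kJ gives D = 235 kJ/mol.

D(Cl–Cl) ≈ 235 kJ/mol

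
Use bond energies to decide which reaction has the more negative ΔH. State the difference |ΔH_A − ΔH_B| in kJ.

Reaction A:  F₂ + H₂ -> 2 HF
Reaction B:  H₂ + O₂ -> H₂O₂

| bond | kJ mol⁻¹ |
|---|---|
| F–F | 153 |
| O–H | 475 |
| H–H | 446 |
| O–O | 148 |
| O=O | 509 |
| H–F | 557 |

Reaction A:
  Bonds broken (reactants):
    F–F: 1 × 153 = 153
    H–H: 1 × 446 = 446
    Σ(broken) = 599 kJ
  Bonds formed (products):
    H–F: 2 × 557 = 1114
    Σ(formed) = 1114 kJ
  ΔH_A = 599 − 1114 = −515 kJ
Reaction B:
  Bonds broken (reactants):
    H–H: 1 × 446 = 446
    O=O: 1 × 509 = 509
    Σ(broken) = 955 kJ
  Bonds formed (products):
    O–H: 2 × 475 = 950
    O–O: 1 × 148 = 148
    Σ(formed) = 1098 kJ
  ΔH_B = 955 − 1098 = −143 kJ
ΔH_A − ΔH_B = −372 kJ, so reaction A has the more negative ΔH; |ΔH_A − ΔH_B| = 372 kJ.

Reaction A, by 372 kJ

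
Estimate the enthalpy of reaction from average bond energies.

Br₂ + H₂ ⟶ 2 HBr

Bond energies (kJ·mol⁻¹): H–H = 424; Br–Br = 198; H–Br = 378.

Bonds broken (reactants):
  Br–Br: 1 × 198 = 198
  H–H: 1 × 424 = 424
  Σ(broken) = 622 kJ
Bonds formed (products):
  H–Br: 2 × 378 = 756
  Σ(formed) = 756 kJ
ΔH = Σ(broken) − Σ(formed) = 622 − 756 = −134 kJ

ΔH ≈ −134 kJ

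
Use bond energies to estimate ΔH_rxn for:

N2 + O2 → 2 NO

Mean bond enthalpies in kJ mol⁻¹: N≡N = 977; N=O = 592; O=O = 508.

ΔH ≈ +301 kJ

Bonds broken (reactants):
  N≡N: 1 × 977 = 977
  O=O: 1 × 508 = 508
  Σ(broken) = 1485 kJ
Bonds formed (products):
  N=O: 2 × 592 = 1184
  Σ(formed) = 1184 kJ
ΔH = Σ(broken) − Σ(formed) = 1485 − 1184 = +301 kJ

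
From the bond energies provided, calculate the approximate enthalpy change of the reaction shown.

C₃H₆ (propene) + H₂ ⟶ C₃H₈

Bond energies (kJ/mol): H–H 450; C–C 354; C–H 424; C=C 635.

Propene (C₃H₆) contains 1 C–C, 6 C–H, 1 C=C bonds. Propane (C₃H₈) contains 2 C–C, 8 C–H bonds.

Bonds broken (reactants):
  C–C: 1 × 354 = 354
  C–H: 6 × 424 = 2544
  C=C: 1 × 635 = 635
  H–H: 1 × 450 = 450
  Σ(broken) = 3983 kJ
Bonds formed (products):
  C–C: 2 × 354 = 708
  C–H: 8 × 424 = 3392
  Σ(formed) = 4100 kJ
ΔH = Σ(broken) − Σ(formed) = 3983 − 4100 = −117 kJ

ΔH ≈ −117 kJ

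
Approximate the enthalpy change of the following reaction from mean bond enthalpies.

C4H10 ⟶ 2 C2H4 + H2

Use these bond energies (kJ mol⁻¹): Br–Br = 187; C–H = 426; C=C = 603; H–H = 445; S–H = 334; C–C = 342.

Bonds broken (reactants):
  C–C: 3 × 342 = 1026
  C–H: 10 × 426 = 4260
  Σ(broken) = 5286 kJ
Bonds formed (products):
  C–H: 8 × 426 = 3408
  C=C: 2 × 603 = 1206
  H–H: 1 × 445 = 445
  Σ(formed) = 5059 kJ
ΔH = Σ(broken) − Σ(formed) = 5286 − 5059 = +227 kJ

ΔH ≈ +227 kJ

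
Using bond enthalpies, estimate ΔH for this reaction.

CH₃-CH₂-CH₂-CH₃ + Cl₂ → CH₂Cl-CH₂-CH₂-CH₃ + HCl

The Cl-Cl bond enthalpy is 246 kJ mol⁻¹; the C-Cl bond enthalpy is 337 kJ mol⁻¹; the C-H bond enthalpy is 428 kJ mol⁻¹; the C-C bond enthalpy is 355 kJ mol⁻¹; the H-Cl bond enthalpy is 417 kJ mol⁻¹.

Bonds broken (reactants):
  C-C: 3 × 355 = 1065
  C-H: 10 × 428 = 4280
  Cl-Cl: 1 × 246 = 246
  Σ(broken) = 5591 kJ
Bonds formed (products):
  C-C: 3 × 355 = 1065
  C-Cl: 1 × 337 = 337
  C-H: 9 × 428 = 3852
  H-Cl: 1 × 417 = 417
  Σ(formed) = 5671 kJ
ΔH = Σ(broken) − Σ(formed) = 5591 − 5671 = −80 kJ

ΔH ≈ −80 kJ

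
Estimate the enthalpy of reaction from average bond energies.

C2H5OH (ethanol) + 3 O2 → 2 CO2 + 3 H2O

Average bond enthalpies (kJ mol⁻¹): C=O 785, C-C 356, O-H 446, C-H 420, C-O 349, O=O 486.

Bonds broken (reactants):
  C-C: 1 × 356 = 356
  C-H: 5 × 420 = 2100
  C-O: 1 × 349 = 349
  O-H: 1 × 446 = 446
  O=O: 3 × 486 = 1458
  Σ(broken) = 4709 kJ
Bonds formed (products):
  C=O: 4 × 785 = 3140
  O-H: 6 × 446 = 2676
  Σ(formed) = 5816 kJ
ΔH = Σ(broken) − Σ(formed) = 4709 − 5816 = −1107 kJ

ΔH ≈ −1107 kJ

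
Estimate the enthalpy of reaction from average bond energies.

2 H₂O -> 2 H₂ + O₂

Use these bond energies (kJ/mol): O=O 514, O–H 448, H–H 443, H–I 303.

Bonds broken (reactants):
  O–H: 4 × 448 = 1792
  Σ(broken) = 1792 kJ
Bonds formed (products):
  H–H: 2 × 443 = 886
  O=O: 1 × 514 = 514
  Σ(formed) = 1400 kJ
ΔH = Σ(broken) − Σ(formed) = 1792 − 1400 = +392 kJ

ΔH ≈ +392 kJ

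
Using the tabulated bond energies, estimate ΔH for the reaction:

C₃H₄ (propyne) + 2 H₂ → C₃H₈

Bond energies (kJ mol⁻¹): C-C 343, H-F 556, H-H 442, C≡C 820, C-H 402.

Bonds broken (reactants):
  C≡C: 1 × 820 = 820
  C-C: 1 × 343 = 343
  C-H: 4 × 402 = 1608
  H-H: 2 × 442 = 884
  Σ(broken) = 3655 kJ
Bonds formed (products):
  C-C: 2 × 343 = 686
  C-H: 8 × 402 = 3216
  Σ(formed) = 3902 kJ
ΔH = Σ(broken) − Σ(formed) = 3655 − 3902 = −247 kJ

ΔH ≈ −247 kJ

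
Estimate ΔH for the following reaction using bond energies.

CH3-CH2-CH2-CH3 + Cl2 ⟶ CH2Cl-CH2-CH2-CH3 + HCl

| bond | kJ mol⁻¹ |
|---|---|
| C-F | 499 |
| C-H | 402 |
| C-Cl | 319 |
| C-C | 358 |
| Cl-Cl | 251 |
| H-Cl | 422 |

Bonds broken (reactants):
  C-C: 3 × 358 = 1074
  C-H: 10 × 402 = 4020
  Cl-Cl: 1 × 251 = 251
  Σ(broken) = 5345 kJ
Bonds formed (products):
  C-C: 3 × 358 = 1074
  C-Cl: 1 × 319 = 319
  C-H: 9 × 402 = 3618
  H-Cl: 1 × 422 = 422
  Σ(formed) = 5433 kJ
ΔH = Σ(broken) − Σ(formed) = 5345 − 5433 = −88 kJ

ΔH ≈ −88 kJ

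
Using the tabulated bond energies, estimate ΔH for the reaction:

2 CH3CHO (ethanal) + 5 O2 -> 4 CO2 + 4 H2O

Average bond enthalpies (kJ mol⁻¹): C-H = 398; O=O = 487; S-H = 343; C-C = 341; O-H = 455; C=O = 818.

ΔH ≈ −2247 kJ

Bonds broken (reactants):
  C-C: 2 × 341 = 682
  C-H: 8 × 398 = 3184
  C=O: 2 × 818 = 1636
  O=O: 5 × 487 = 2435
  Σ(broken) = 7937 kJ
Bonds formed (products):
  C=O: 8 × 818 = 6544
  O-H: 8 × 455 = 3640
  Σ(formed) = 10184 kJ
ΔH = Σ(broken) − Σ(formed) = 7937 − 10184 = −2247 kJ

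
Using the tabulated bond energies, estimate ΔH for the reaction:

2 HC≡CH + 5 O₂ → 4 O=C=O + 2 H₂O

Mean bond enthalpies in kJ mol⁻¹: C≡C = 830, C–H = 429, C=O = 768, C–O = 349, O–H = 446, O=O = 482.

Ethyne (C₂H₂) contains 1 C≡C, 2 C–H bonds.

Bonds broken (reactants):
  C≡C: 2 × 830 = 1660
  C–H: 4 × 429 = 1716
  O=O: 5 × 482 = 2410
  Σ(broken) = 5786 kJ
Bonds formed (products):
  C=O: 8 × 768 = 6144
  O–H: 4 × 446 = 1784
  Σ(formed) = 7928 kJ
ΔH = Σ(broken) − Σ(formed) = 5786 − 7928 = −2142 kJ

ΔH ≈ −2142 kJ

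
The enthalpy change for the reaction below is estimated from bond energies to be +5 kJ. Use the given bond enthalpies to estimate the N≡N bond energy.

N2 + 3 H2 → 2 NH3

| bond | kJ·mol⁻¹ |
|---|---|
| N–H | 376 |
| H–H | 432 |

D(N≡N) ≈ 965 kJ/mol

Let D be the N≡N bond energy.
Σ(broken) = 3×432 + 1×D = 1296 + D
Σ(formed) = 6×376 = 2256
ΔH = Σ(broken) − Σ(formed) = (1296 + D) − (2256) = −960 + D
Setting this equal to +5 kJ gives D = 965 kJ/mol.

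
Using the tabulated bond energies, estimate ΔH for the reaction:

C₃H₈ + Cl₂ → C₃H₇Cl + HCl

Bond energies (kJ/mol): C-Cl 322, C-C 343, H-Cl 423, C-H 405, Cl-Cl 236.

Bonds broken (reactants):
  C-C: 2 × 343 = 686
  C-H: 8 × 405 = 3240
  Cl-Cl: 1 × 236 = 236
  Σ(broken) = 4162 kJ
Bonds formed (products):
  C-C: 2 × 343 = 686
  C-Cl: 1 × 322 = 322
  C-H: 7 × 405 = 2835
  H-Cl: 1 × 423 = 423
  Σ(formed) = 4266 kJ
ΔH = Σ(broken) − Σ(formed) = 4162 − 4266 = −104 kJ

ΔH ≈ −104 kJ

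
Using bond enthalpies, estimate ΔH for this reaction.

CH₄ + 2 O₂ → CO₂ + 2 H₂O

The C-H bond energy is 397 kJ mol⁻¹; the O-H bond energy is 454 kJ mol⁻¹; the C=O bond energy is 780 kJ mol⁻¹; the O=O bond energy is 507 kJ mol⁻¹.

Bonds broken (reactants):
  C-H: 4 × 397 = 1588
  O=O: 2 × 507 = 1014
  Σ(broken) = 2602 kJ
Bonds formed (products):
  C=O: 2 × 780 = 1560
  O-H: 4 × 454 = 1816
  Σ(formed) = 3376 kJ
ΔH = Σ(broken) − Σ(formed) = 2602 − 3376 = −774 kJ

ΔH ≈ −774 kJ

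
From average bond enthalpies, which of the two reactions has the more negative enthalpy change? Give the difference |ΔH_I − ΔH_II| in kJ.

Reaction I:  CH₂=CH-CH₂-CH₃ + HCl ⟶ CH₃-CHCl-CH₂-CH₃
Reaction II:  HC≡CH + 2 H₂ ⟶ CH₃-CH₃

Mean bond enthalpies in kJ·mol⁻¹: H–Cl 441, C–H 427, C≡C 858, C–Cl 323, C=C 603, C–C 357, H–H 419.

Reaction II, by 306 kJ

Reaction I:
  Bonds broken (reactants):
    C–C: 2 × 357 = 714
    C–H: 8 × 427 = 3416
    C=C: 1 × 603 = 603
    H–Cl: 1 × 441 = 441
    Σ(broken) = 5174 kJ
  Bonds formed (products):
    C–C: 3 × 357 = 1071
    C–Cl: 1 × 323 = 323
    C–H: 9 × 427 = 3843
    Σ(formed) = 5237 kJ
  ΔH_I = 5174 − 5237 = −63 kJ
Reaction II:
  Bonds broken (reactants):
    C≡C: 1 × 858 = 858
    C–H: 2 × 427 = 854
    H–H: 2 × 419 = 838
    Σ(broken) = 2550 kJ
  Bonds formed (products):
    C–C: 1 × 357 = 357
    C–H: 6 × 427 = 2562
    Σ(formed) = 2919 kJ
  ΔH_II = 2550 − 2919 = −369 kJ
ΔH_I − ΔH_II = +306 kJ, so reaction II has the more negative ΔH; |ΔH_I − ΔH_II| = 306 kJ.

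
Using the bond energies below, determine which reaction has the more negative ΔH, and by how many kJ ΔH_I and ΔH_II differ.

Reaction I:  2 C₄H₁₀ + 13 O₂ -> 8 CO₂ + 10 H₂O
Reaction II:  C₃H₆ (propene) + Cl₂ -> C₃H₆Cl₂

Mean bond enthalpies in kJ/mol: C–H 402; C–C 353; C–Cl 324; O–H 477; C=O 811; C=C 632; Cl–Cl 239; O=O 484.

Reaction I:
  Bonds broken (reactants):
    C–C: 6 × 353 = 2118
    C–H: 20 × 402 = 8040
    O=O: 13 × 484 = 6292
    Σ(broken) = 16450 kJ
  Bonds formed (products):
    C=O: 16 × 811 = 12976
    O–H: 20 × 477 = 9540
    Σ(formed) = 22516 kJ
  ΔH_I = 16450 − 22516 = −6066 kJ
Reaction II:
  Bonds broken (reactants):
    C–C: 1 × 353 = 353
    C–H: 6 × 402 = 2412
    C=C: 1 × 632 = 632
    Cl–Cl: 1 × 239 = 239
    Σ(broken) = 3636 kJ
  Bonds formed (products):
    C–C: 2 × 353 = 706
    C–Cl: 2 × 324 = 648
    C–H: 6 × 402 = 2412
    Σ(formed) = 3766 kJ
  ΔH_II = 3636 − 3766 = −130 kJ
ΔH_I − ΔH_II = −5936 kJ, so reaction I has the more negative ΔH; |ΔH_I − ΔH_II| = 5936 kJ.

Reaction I, by 5936 kJ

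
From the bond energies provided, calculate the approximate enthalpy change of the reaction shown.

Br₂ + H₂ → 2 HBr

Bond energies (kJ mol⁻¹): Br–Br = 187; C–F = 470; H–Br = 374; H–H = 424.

Bonds broken (reactants):
  Br–Br: 1 × 187 = 187
  H–H: 1 × 424 = 424
  Σ(broken) = 611 kJ
Bonds formed (products):
  H–Br: 2 × 374 = 748
  Σ(formed) = 748 kJ
ΔH = Σ(broken) − Σ(formed) = 611 − 748 = −137 kJ

ΔH ≈ −137 kJ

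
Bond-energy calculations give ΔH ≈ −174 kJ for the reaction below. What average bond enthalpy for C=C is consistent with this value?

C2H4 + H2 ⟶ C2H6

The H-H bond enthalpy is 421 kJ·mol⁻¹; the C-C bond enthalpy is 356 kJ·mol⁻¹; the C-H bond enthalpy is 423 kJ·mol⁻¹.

D(C=C) ≈ 607 kJ/mol

Let D be the C=C bond energy.
Σ(broken) = 4×423 + 1×D + 1×421 = 2113 + D
Σ(formed) = 1×356 + 6×423 = 2894
ΔH = Σ(broken) − Σ(formed) = (2113 + D) − (2894) = −781 + D
Setting this equal to −174 kJ gives D = 607 kJ/mol.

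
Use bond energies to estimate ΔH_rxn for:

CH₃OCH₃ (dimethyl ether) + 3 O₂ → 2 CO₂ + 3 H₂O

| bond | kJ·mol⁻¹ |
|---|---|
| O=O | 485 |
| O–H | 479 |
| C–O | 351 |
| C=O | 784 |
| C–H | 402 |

ΔH ≈ −1441 kJ

Bonds broken (reactants):
  C–H: 6 × 402 = 2412
  C–O: 2 × 351 = 702
  O=O: 3 × 485 = 1455
  Σ(broken) = 4569 kJ
Bonds formed (products):
  C=O: 4 × 784 = 3136
  O–H: 6 × 479 = 2874
  Σ(formed) = 6010 kJ
ΔH = Σ(broken) − Σ(formed) = 4569 − 6010 = −1441 kJ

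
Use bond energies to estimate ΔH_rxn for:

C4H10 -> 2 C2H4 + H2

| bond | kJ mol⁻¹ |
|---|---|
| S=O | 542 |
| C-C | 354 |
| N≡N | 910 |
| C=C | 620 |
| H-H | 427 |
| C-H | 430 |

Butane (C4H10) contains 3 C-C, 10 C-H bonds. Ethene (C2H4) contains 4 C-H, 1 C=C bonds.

Bonds broken (reactants):
  C-C: 3 × 354 = 1062
  C-H: 10 × 430 = 4300
  Σ(broken) = 5362 kJ
Bonds formed (products):
  C-H: 8 × 430 = 3440
  C=C: 2 × 620 = 1240
  H-H: 1 × 427 = 427
  Σ(formed) = 5107 kJ
ΔH = Σ(broken) − Σ(formed) = 5362 − 5107 = +255 kJ

ΔH ≈ +255 kJ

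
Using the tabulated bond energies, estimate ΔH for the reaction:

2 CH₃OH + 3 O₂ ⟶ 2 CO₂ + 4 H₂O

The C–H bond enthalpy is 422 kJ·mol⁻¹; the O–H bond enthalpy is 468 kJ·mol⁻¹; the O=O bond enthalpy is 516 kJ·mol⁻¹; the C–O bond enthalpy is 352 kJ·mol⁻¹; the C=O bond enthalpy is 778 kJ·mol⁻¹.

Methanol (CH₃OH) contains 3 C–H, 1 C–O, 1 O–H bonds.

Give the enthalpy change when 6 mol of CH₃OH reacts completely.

Bonds broken (reactants):
  C–H: 6 × 422 = 2532
  C–O: 2 × 352 = 704
  O–H: 2 × 468 = 936
  O=O: 3 × 516 = 1548
  Σ(broken) = 5720 kJ
Bonds formed (products):
  C=O: 4 × 778 = 3112
  O–H: 8 × 468 = 3744
  Σ(formed) = 6856 kJ
ΔH = Σ(broken) − Σ(formed) = 5720 − 6856 = −1136 kJ
For 3× the reaction as written: 3 × (−1136) = −3408 kJ

ΔH = −3408 kJ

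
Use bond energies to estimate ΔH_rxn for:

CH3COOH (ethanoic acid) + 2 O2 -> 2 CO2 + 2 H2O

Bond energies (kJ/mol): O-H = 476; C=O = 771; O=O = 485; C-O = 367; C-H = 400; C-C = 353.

Bonds broken (reactants):
  C-C: 1 × 353 = 353
  C-H: 3 × 400 = 1200
  C-O: 1 × 367 = 367
  C=O: 1 × 771 = 771
  O-H: 1 × 476 = 476
  O=O: 2 × 485 = 970
  Σ(broken) = 4137 kJ
Bonds formed (products):
  C=O: 4 × 771 = 3084
  O-H: 4 × 476 = 1904
  Σ(formed) = 4988 kJ
ΔH = Σ(broken) − Σ(formed) = 4137 − 4988 = −851 kJ

ΔH ≈ −851 kJ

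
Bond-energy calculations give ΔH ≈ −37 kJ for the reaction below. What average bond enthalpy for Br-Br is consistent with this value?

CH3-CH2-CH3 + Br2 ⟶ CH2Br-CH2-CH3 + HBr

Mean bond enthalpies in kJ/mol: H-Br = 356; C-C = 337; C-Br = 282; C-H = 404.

D(Br-Br) ≈ 197 kJ/mol

Let D be the Br-Br bond energy.
Σ(broken) = 1×D + 2×337 + 8×404 = 3906 + D
Σ(formed) = 1×282 + 2×337 + 7×404 + 1×356 = 4140
ΔH = Σ(broken) − Σ(formed) = (3906 + D) − (4140) = −234 + D
Setting this equal to −37 kJ gives D = 197 kJ/mol.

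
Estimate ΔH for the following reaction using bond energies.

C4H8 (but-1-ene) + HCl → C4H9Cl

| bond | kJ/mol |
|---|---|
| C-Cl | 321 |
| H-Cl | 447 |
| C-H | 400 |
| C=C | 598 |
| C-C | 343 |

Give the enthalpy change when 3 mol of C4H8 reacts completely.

ΔH = −57 kJ

Bonds broken (reactants):
  C-C: 2 × 343 = 686
  C-H: 8 × 400 = 3200
  C=C: 1 × 598 = 598
  H-Cl: 1 × 447 = 447
  Σ(broken) = 4931 kJ
Bonds formed (products):
  C-C: 3 × 343 = 1029
  C-Cl: 1 × 321 = 321
  C-H: 9 × 400 = 3600
  Σ(formed) = 4950 kJ
ΔH = Σ(broken) − Σ(formed) = 4931 − 4950 = −19 kJ
For 3× the reaction as written: 3 × (−19) = −57 kJ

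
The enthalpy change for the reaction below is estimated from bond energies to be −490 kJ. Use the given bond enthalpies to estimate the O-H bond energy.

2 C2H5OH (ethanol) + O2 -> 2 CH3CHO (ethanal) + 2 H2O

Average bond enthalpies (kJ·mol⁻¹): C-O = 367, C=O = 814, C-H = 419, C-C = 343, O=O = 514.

D(O-H) ≈ 474 kJ/mol

Let D be the O-H bond energy.
Σ(broken) = 2×343 + 10×419 + 2×367 + 2×D + 1×514 = 6124 + 2D
Σ(formed) = 2×343 + 8×419 + 2×814 + 4×D = 5666 + 4D
ΔH = Σ(broken) − Σ(formed) = (6124 + 2D) − (5666 + 4D) = +458 − 2D
Setting this equal to −490 kJ gives 2D = 948, so D = 474 kJ/mol.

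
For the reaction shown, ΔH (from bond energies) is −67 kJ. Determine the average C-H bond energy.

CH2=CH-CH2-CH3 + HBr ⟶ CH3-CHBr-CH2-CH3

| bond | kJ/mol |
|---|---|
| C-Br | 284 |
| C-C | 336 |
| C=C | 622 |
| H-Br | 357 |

Let D be the C-H bond energy.
Σ(broken) = 2×336 + 8×D + 1×622 + 1×357 = 1651 + 8D
Σ(formed) = 1×284 + 3×336 + 9×D = 1292 + 9D
ΔH = Σ(broken) − Σ(formed) = (1651 + 8D) − (1292 + 9D) = +359 − D
Setting this equal to −67 kJ gives D = 426 kJ/mol.

D(C-H) ≈ 426 kJ/mol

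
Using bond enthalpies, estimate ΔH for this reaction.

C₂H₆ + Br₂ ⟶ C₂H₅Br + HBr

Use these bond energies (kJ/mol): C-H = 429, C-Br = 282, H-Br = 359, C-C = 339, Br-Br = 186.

Bonds broken (reactants):
  Br-Br: 1 × 186 = 186
  C-C: 1 × 339 = 339
  C-H: 6 × 429 = 2574
  Σ(broken) = 3099 kJ
Bonds formed (products):
  C-Br: 1 × 282 = 282
  C-C: 1 × 339 = 339
  C-H: 5 × 429 = 2145
  H-Br: 1 × 359 = 359
  Σ(formed) = 3125 kJ
ΔH = Σ(broken) − Σ(formed) = 3099 − 3125 = −26 kJ

ΔH ≈ −26 kJ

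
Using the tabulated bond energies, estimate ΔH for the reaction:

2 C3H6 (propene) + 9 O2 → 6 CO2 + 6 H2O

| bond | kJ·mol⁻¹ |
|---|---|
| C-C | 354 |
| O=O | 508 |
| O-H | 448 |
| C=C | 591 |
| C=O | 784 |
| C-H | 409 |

ΔH ≈ −3414 kJ

Bonds broken (reactants):
  C-C: 2 × 354 = 708
  C-H: 12 × 409 = 4908
  C=C: 2 × 591 = 1182
  O=O: 9 × 508 = 4572
  Σ(broken) = 11370 kJ
Bonds formed (products):
  C=O: 12 × 784 = 9408
  O-H: 12 × 448 = 5376
  Σ(formed) = 14784 kJ
ΔH = Σ(broken) − Σ(formed) = 11370 − 14784 = −3414 kJ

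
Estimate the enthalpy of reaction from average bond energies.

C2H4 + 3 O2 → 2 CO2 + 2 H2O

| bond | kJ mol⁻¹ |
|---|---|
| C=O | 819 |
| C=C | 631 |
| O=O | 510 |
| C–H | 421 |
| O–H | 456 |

Bonds broken (reactants):
  C–H: 4 × 421 = 1684
  C=C: 1 × 631 = 631
  O=O: 3 × 510 = 1530
  Σ(broken) = 3845 kJ
Bonds formed (products):
  C=O: 4 × 819 = 3276
  O–H: 4 × 456 = 1824
  Σ(formed) = 5100 kJ
ΔH = Σ(broken) − Σ(formed) = 3845 − 5100 = −1255 kJ

ΔH ≈ −1255 kJ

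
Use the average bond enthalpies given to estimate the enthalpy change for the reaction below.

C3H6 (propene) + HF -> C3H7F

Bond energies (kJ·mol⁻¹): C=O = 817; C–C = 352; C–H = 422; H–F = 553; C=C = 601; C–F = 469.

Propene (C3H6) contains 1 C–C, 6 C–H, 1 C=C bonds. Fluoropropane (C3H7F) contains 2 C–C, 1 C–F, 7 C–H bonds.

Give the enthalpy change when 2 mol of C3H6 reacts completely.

ΔH = −178 kJ

Bonds broken (reactants):
  C–C: 1 × 352 = 352
  C–H: 6 × 422 = 2532
  C=C: 1 × 601 = 601
  H–F: 1 × 553 = 553
  Σ(broken) = 4038 kJ
Bonds formed (products):
  C–C: 2 × 352 = 704
  C–F: 1 × 469 = 469
  C–H: 7 × 422 = 2954
  Σ(formed) = 4127 kJ
ΔH = Σ(broken) − Σ(formed) = 4038 − 4127 = −89 kJ
For 2× the reaction as written: 2 × (−89) = −178 kJ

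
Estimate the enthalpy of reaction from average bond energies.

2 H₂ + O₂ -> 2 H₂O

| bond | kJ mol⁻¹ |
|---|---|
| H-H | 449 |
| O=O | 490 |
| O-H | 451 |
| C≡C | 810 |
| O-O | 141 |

ΔH ≈ −416 kJ

Bonds broken (reactants):
  H-H: 2 × 449 = 898
  O=O: 1 × 490 = 490
  Σ(broken) = 1388 kJ
Bonds formed (products):
  O-H: 4 × 451 = 1804
  Σ(formed) = 1804 kJ
ΔH = Σ(broken) − Σ(formed) = 1388 − 1804 = −416 kJ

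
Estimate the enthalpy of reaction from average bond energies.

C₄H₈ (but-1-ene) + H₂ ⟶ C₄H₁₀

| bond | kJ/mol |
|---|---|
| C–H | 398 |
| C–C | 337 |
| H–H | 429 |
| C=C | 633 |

Bonds broken (reactants):
  C–C: 2 × 337 = 674
  C–H: 8 × 398 = 3184
  C=C: 1 × 633 = 633
  H–H: 1 × 429 = 429
  Σ(broken) = 4920 kJ
Bonds formed (products):
  C–C: 3 × 337 = 1011
  C–H: 10 × 398 = 3980
  Σ(formed) = 4991 kJ
ΔH = Σ(broken) − Σ(formed) = 4920 − 4991 = −71 kJ

ΔH ≈ −71 kJ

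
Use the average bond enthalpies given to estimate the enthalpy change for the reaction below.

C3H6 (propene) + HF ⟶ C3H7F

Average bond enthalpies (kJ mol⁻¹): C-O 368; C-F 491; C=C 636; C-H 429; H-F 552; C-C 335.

ΔH ≈ −67 kJ

Bonds broken (reactants):
  C-C: 1 × 335 = 335
  C-H: 6 × 429 = 2574
  C=C: 1 × 636 = 636
  H-F: 1 × 552 = 552
  Σ(broken) = 4097 kJ
Bonds formed (products):
  C-C: 2 × 335 = 670
  C-F: 1 × 491 = 491
  C-H: 7 × 429 = 3003
  Σ(formed) = 4164 kJ
ΔH = Σ(broken) − Σ(formed) = 4097 − 4164 = −67 kJ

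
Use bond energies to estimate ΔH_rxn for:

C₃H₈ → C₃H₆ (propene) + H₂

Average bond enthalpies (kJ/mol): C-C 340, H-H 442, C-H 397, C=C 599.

ΔH ≈ +93 kJ

Bonds broken (reactants):
  C-C: 2 × 340 = 680
  C-H: 8 × 397 = 3176
  Σ(broken) = 3856 kJ
Bonds formed (products):
  C-C: 1 × 340 = 340
  C-H: 6 × 397 = 2382
  C=C: 1 × 599 = 599
  H-H: 1 × 442 = 442
  Σ(formed) = 3763 kJ
ΔH = Σ(broken) − Σ(formed) = 3856 − 3763 = +93 kJ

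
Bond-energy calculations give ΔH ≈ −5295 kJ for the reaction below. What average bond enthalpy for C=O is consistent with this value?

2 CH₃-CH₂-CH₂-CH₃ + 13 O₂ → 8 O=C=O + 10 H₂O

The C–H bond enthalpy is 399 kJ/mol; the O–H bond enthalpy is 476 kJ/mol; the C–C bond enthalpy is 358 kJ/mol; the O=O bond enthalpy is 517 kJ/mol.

D(C=O) ≈ 789 kJ/mol

Let D be the C=O bond energy.
Σ(broken) = 6×358 + 20×399 + 13×517 = 16849
Σ(formed) = 16×D + 20×476 = 9520 + 16D
ΔH = Σ(broken) − Σ(formed) = (16849) − (9520 + 16D) = +7329 − 16D
Setting this equal to −5295 kJ gives 16D = 12624, so D = 789 kJ/mol.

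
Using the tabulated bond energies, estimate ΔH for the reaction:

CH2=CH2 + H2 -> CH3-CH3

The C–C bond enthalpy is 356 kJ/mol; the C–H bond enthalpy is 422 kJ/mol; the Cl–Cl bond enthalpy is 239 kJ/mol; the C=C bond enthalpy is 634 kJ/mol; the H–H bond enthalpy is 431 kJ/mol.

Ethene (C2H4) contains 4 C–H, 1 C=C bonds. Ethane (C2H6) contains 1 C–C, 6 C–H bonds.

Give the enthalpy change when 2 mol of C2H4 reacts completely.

Bonds broken (reactants):
  C–H: 4 × 422 = 1688
  C=C: 1 × 634 = 634
  H–H: 1 × 431 = 431
  Σ(broken) = 2753 kJ
Bonds formed (products):
  C–C: 1 × 356 = 356
  C–H: 6 × 422 = 2532
  Σ(formed) = 2888 kJ
ΔH = Σ(broken) − Σ(formed) = 2753 − 2888 = −135 kJ
For 2× the reaction as written: 2 × (−135) = −270 kJ

ΔH = −270 kJ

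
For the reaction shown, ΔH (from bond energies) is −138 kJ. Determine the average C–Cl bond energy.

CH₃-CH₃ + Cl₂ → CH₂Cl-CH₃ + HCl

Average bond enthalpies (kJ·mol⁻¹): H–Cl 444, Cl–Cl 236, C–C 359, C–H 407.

Let D be the C–Cl bond energy.
Σ(broken) = 1×359 + 6×407 + 1×236 = 3037
Σ(formed) = 1×359 + 1×D + 5×407 + 1×444 = 2838 + D
ΔH = Σ(broken) − Σ(formed) = (3037) − (2838 + D) = +199 − D
Setting this equal to −138 kJ gives D = 337 kJ/mol.

D(C–Cl) ≈ 337 kJ/mol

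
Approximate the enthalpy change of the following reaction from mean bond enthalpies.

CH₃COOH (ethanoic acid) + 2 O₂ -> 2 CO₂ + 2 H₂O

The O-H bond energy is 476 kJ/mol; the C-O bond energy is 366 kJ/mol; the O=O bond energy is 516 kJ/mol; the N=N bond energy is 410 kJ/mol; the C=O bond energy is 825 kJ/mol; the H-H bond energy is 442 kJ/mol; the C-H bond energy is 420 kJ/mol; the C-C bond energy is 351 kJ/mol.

Bonds broken (reactants):
  C-C: 1 × 351 = 351
  C-H: 3 × 420 = 1260
  C-O: 1 × 366 = 366
  C=O: 1 × 825 = 825
  O-H: 1 × 476 = 476
  O=O: 2 × 516 = 1032
  Σ(broken) = 4310 kJ
Bonds formed (products):
  C=O: 4 × 825 = 3300
  O-H: 4 × 476 = 1904
  Σ(formed) = 5204 kJ
ΔH = Σ(broken) − Σ(formed) = 4310 − 5204 = −894 kJ

ΔH ≈ −894 kJ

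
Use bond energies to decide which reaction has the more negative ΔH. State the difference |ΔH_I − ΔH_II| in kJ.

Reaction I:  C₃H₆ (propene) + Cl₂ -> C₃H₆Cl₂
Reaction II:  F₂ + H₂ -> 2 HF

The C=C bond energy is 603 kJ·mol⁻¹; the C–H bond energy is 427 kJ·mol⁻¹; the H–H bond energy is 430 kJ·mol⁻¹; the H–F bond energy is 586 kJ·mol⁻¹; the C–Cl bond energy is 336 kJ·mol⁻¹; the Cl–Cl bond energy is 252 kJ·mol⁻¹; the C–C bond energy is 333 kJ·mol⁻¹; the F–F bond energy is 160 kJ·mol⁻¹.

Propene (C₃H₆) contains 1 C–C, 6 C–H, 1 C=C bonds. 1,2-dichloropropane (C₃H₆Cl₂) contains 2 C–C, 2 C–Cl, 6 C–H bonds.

Reaction I:
  Bonds broken (reactants):
    C–C: 1 × 333 = 333
    C–H: 6 × 427 = 2562
    C=C: 1 × 603 = 603
    Cl–Cl: 1 × 252 = 252
    Σ(broken) = 3750 kJ
  Bonds formed (products):
    C–C: 2 × 333 = 666
    C–Cl: 2 × 336 = 672
    C–H: 6 × 427 = 2562
    Σ(formed) = 3900 kJ
  ΔH_I = 3750 − 3900 = −150 kJ
Reaction II:
  Bonds broken (reactants):
    F–F: 1 × 160 = 160
    H–H: 1 × 430 = 430
    Σ(broken) = 590 kJ
  Bonds formed (products):
    H–F: 2 × 586 = 1172
    Σ(formed) = 1172 kJ
  ΔH_II = 590 − 1172 = −582 kJ
ΔH_I − ΔH_II = +432 kJ, so reaction II has the more negative ΔH; |ΔH_I − ΔH_II| = 432 kJ.

Reaction II, by 432 kJ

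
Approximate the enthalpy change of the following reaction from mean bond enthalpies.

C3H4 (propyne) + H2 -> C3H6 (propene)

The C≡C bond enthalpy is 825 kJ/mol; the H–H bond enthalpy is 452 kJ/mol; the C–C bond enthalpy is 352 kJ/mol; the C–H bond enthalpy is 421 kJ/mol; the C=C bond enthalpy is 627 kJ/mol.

ΔH ≈ −192 kJ

Bonds broken (reactants):
  C≡C: 1 × 825 = 825
  C–C: 1 × 352 = 352
  C–H: 4 × 421 = 1684
  H–H: 1 × 452 = 452
  Σ(broken) = 3313 kJ
Bonds formed (products):
  C–C: 1 × 352 = 352
  C–H: 6 × 421 = 2526
  C=C: 1 × 627 = 627
  Σ(formed) = 3505 kJ
ΔH = Σ(broken) − Σ(formed) = 3313 − 3505 = −192 kJ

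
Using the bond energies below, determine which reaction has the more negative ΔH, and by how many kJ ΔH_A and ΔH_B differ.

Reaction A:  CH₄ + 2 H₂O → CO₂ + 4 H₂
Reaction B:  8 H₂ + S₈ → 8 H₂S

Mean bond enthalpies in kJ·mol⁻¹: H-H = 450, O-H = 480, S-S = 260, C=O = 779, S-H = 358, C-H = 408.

Reaction B, by 242 kJ

Reaction A:
  Bonds broken (reactants):
    C-H: 4 × 408 = 1632
    O-H: 4 × 480 = 1920
    Σ(broken) = 3552 kJ
  Bonds formed (products):
    C=O: 2 × 779 = 1558
    H-H: 4 × 450 = 1800
    Σ(formed) = 3358 kJ
  ΔH_A = 3552 − 3358 = +194 kJ
Reaction B:
  Bonds broken (reactants):
    H-H: 8 × 450 = 3600
    S-S: 8 × 260 = 2080
    Σ(broken) = 5680 kJ
  Bonds formed (products):
    S-H: 16 × 358 = 5728
    Σ(formed) = 5728 kJ
  ΔH_B = 5680 − 5728 = −48 kJ
ΔH_A − ΔH_B = +242 kJ, so reaction B has the more negative ΔH; |ΔH_A − ΔH_B| = 242 kJ.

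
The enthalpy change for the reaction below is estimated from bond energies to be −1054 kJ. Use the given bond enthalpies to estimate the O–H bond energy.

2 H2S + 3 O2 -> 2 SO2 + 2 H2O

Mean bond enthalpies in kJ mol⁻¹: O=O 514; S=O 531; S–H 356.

D(O–H) ≈ 474 kJ/mol

Let D be the O–H bond energy.
Σ(broken) = 3×514 + 4×356 = 2966
Σ(formed) = 4×D + 4×531 = 2124 + 4D
ΔH = Σ(broken) − Σ(formed) = (2966) − (2124 + 4D) = +842 − 4D
Setting this equal to −1054 kJ gives 4D = 1896, so D = 474 kJ/mol.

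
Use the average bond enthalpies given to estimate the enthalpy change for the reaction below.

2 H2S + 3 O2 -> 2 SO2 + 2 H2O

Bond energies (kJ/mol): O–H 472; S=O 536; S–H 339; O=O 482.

Bonds broken (reactants):
  O=O: 3 × 482 = 1446
  S–H: 4 × 339 = 1356
  Σ(broken) = 2802 kJ
Bonds formed (products):
  O–H: 4 × 472 = 1888
  S=O: 4 × 536 = 2144
  Σ(formed) = 4032 kJ
ΔH = Σ(broken) − Σ(formed) = 2802 − 4032 = −1230 kJ

ΔH ≈ −1230 kJ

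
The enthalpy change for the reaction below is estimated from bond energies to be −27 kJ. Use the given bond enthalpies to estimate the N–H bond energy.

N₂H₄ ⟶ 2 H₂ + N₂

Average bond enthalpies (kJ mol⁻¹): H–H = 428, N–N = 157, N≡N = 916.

Let D be the N–H bond energy.
Σ(broken) = 4×D + 1×157 = 157 + 4D
Σ(formed) = 2×428 + 1×916 = 1772
ΔH = Σ(broken) − Σ(formed) = (157 + 4D) − (1772) = −1615 + 4D
Setting this equal to −27 kJ gives 4D = 1588, so D = 397 kJ/mol.

D(N–H) ≈ 397 kJ/mol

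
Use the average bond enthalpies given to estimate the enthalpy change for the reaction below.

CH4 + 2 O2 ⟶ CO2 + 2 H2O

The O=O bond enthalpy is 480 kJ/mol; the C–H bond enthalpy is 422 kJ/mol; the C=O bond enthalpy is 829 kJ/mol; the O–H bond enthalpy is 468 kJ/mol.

Bonds broken (reactants):
  C–H: 4 × 422 = 1688
  O=O: 2 × 480 = 960
  Σ(broken) = 2648 kJ
Bonds formed (products):
  C=O: 2 × 829 = 1658
  O–H: 4 × 468 = 1872
  Σ(formed) = 3530 kJ
ΔH = Σ(broken) − Σ(formed) = 2648 − 3530 = −882 kJ

ΔH ≈ −882 kJ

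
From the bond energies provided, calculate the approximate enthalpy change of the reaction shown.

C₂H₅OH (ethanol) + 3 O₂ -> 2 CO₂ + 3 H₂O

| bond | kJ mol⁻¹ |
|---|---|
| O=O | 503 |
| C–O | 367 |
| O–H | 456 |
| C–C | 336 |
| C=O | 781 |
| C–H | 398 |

ΔH ≈ −1202 kJ

Bonds broken (reactants):
  C–C: 1 × 336 = 336
  C–H: 5 × 398 = 1990
  C–O: 1 × 367 = 367
  O–H: 1 × 456 = 456
  O=O: 3 × 503 = 1509
  Σ(broken) = 4658 kJ
Bonds formed (products):
  C=O: 4 × 781 = 3124
  O–H: 6 × 456 = 2736
  Σ(formed) = 5860 kJ
ΔH = Σ(broken) − Σ(formed) = 4658 − 5860 = −1202 kJ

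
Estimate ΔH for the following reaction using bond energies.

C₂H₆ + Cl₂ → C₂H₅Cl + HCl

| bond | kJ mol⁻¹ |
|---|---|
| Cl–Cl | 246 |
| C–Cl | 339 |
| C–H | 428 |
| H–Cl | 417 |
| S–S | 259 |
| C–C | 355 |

ΔH ≈ −82 kJ

Bonds broken (reactants):
  C–C: 1 × 355 = 355
  C–H: 6 × 428 = 2568
  Cl–Cl: 1 × 246 = 246
  Σ(broken) = 3169 kJ
Bonds formed (products):
  C–C: 1 × 355 = 355
  C–Cl: 1 × 339 = 339
  C–H: 5 × 428 = 2140
  H–Cl: 1 × 417 = 417
  Σ(formed) = 3251 kJ
ΔH = Σ(broken) − Σ(formed) = 3169 − 3251 = −82 kJ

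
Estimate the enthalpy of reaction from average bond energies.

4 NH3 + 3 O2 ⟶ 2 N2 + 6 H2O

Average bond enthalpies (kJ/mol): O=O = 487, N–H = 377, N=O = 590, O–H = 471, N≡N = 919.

Bonds broken (reactants):
  N–H: 12 × 377 = 4524
  O=O: 3 × 487 = 1461
  Σ(broken) = 5985 kJ
Bonds formed (products):
  N≡N: 2 × 919 = 1838
  O–H: 12 × 471 = 5652
  Σ(formed) = 7490 kJ
ΔH = Σ(broken) − Σ(formed) = 5985 − 7490 = −1505 kJ

ΔH ≈ −1505 kJ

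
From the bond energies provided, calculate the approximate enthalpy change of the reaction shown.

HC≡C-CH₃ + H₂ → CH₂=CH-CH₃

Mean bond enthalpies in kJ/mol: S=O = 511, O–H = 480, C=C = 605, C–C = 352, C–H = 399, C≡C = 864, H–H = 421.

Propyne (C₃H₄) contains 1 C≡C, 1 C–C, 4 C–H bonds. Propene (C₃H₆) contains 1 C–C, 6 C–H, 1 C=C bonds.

ΔH ≈ −118 kJ

Bonds broken (reactants):
  C≡C: 1 × 864 = 864
  C–C: 1 × 352 = 352
  C–H: 4 × 399 = 1596
  H–H: 1 × 421 = 421
  Σ(broken) = 3233 kJ
Bonds formed (products):
  C–C: 1 × 352 = 352
  C–H: 6 × 399 = 2394
  C=C: 1 × 605 = 605
  Σ(formed) = 3351 kJ
ΔH = Σ(broken) − Σ(formed) = 3233 − 3351 = −118 kJ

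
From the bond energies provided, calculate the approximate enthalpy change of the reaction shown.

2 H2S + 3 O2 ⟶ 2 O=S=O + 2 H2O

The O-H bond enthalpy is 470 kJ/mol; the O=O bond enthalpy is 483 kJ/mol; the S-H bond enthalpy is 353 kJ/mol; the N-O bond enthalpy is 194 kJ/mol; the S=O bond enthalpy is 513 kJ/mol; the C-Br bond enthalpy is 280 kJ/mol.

Bonds broken (reactants):
  O=O: 3 × 483 = 1449
  S-H: 4 × 353 = 1412
  Σ(broken) = 2861 kJ
Bonds formed (products):
  O-H: 4 × 470 = 1880
  S=O: 4 × 513 = 2052
  Σ(formed) = 3932 kJ
ΔH = Σ(broken) − Σ(formed) = 2861 − 3932 = −1071 kJ

ΔH ≈ −1071 kJ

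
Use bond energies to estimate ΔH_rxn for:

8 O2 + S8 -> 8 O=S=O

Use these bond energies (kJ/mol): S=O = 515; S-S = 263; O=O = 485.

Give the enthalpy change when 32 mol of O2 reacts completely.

ΔH = −9024 kJ

Bonds broken (reactants):
  O=O: 8 × 485 = 3880
  S-S: 8 × 263 = 2104
  Σ(broken) = 5984 kJ
Bonds formed (products):
  S=O: 16 × 515 = 8240
  Σ(formed) = 8240 kJ
ΔH = Σ(broken) − Σ(formed) = 5984 − 8240 = −2256 kJ
For 4× the reaction as written: 4 × (−2256) = −9024 kJ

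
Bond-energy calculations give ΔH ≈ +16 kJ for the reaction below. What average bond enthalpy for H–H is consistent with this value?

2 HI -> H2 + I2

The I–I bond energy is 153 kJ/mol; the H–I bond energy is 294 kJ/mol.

D(H–H) ≈ 419 kJ/mol

Let D be the H–H bond energy.
Σ(broken) = 2×294 = 588
Σ(formed) = 1×D + 1×153 = 153 + D
ΔH = Σ(broken) − Σ(formed) = (588) − (153 + D) = +435 − D
Setting this equal to +16 kJ gives D = 419 kJ/mol.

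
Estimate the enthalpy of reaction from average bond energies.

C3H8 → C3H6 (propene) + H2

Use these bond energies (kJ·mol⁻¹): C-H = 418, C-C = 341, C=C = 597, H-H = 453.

Bonds broken (reactants):
  C-C: 2 × 341 = 682
  C-H: 8 × 418 = 3344
  Σ(broken) = 4026 kJ
Bonds formed (products):
  C-C: 1 × 341 = 341
  C-H: 6 × 418 = 2508
  C=C: 1 × 597 = 597
  H-H: 1 × 453 = 453
  Σ(formed) = 3899 kJ
ΔH = Σ(broken) − Σ(formed) = 4026 − 3899 = +127 kJ

ΔH ≈ +127 kJ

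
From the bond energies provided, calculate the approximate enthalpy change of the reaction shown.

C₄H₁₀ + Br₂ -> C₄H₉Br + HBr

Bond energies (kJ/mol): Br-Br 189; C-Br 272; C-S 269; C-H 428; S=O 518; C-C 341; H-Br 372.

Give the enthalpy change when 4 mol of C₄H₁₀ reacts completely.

ΔH = −108 kJ

Bonds broken (reactants):
  Br-Br: 1 × 189 = 189
  C-C: 3 × 341 = 1023
  C-H: 10 × 428 = 4280
  Σ(broken) = 5492 kJ
Bonds formed (products):
  C-Br: 1 × 272 = 272
  C-C: 3 × 341 = 1023
  C-H: 9 × 428 = 3852
  H-Br: 1 × 372 = 372
  Σ(formed) = 5519 kJ
ΔH = Σ(broken) − Σ(formed) = 5492 − 5519 = −27 kJ
For 4× the reaction as written: 4 × (−27) = −108 kJ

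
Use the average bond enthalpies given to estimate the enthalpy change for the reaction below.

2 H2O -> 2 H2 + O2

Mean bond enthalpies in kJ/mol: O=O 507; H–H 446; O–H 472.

ΔH ≈ +489 kJ

Bonds broken (reactants):
  O–H: 4 × 472 = 1888
  Σ(broken) = 1888 kJ
Bonds formed (products):
  H–H: 2 × 446 = 892
  O=O: 1 × 507 = 507
  Σ(formed) = 1399 kJ
ΔH = Σ(broken) − Σ(formed) = 1888 − 1399 = +489 kJ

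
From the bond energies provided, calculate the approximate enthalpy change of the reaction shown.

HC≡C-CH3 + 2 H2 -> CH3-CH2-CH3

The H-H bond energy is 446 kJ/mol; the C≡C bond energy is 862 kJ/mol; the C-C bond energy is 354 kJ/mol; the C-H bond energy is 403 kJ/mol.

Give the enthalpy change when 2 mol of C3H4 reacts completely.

Bonds broken (reactants):
  C≡C: 1 × 862 = 862
  C-C: 1 × 354 = 354
  C-H: 4 × 403 = 1612
  H-H: 2 × 446 = 892
  Σ(broken) = 3720 kJ
Bonds formed (products):
  C-C: 2 × 354 = 708
  C-H: 8 × 403 = 3224
  Σ(formed) = 3932 kJ
ΔH = Σ(broken) − Σ(formed) = 3720 − 3932 = −212 kJ
For 2× the reaction as written: 2 × (−212) = −424 kJ

ΔH = −424 kJ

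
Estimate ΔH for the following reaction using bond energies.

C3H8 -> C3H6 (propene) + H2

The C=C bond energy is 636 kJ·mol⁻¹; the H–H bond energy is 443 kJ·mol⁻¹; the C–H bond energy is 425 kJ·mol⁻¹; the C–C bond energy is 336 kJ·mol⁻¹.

Bonds broken (reactants):
  C–C: 2 × 336 = 672
  C–H: 8 × 425 = 3400
  Σ(broken) = 4072 kJ
Bonds formed (products):
  C–C: 1 × 336 = 336
  C–H: 6 × 425 = 2550
  C=C: 1 × 636 = 636
  H–H: 1 × 443 = 443
  Σ(formed) = 3965 kJ
ΔH = Σ(broken) − Σ(formed) = 4072 − 3965 = +107 kJ

ΔH ≈ +107 kJ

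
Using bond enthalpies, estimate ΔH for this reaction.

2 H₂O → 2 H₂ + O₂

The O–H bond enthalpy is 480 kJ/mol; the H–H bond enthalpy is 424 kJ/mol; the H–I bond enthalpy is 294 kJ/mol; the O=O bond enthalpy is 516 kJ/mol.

ΔH ≈ +556 kJ

Bonds broken (reactants):
  O–H: 4 × 480 = 1920
  Σ(broken) = 1920 kJ
Bonds formed (products):
  H–H: 2 × 424 = 848
  O=O: 1 × 516 = 516
  Σ(formed) = 1364 kJ
ΔH = Σ(broken) − Σ(formed) = 1920 − 1364 = +556 kJ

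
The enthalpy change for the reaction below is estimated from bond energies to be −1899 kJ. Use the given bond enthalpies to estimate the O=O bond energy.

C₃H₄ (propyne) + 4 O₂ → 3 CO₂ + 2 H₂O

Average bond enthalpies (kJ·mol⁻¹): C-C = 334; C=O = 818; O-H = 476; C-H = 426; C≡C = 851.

Let D be the O=O bond energy.
Σ(broken) = 1×851 + 1×334 + 4×426 + 4×D = 2889 + 4D
Σ(formed) = 6×818 + 4×476 = 6812
ΔH = Σ(broken) − Σ(formed) = (2889 + 4D) − (6812) = −3923 + 4D
Setting this equal to −1899 kJ gives 4D = 2024, so D = 506 kJ/mol.

D(O=O) ≈ 506 kJ/mol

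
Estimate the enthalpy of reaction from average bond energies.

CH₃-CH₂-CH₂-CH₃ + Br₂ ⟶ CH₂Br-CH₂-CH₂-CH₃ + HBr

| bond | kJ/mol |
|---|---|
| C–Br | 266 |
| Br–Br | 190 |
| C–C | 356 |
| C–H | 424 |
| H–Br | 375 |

ΔH ≈ −27 kJ

Bonds broken (reactants):
  Br–Br: 1 × 190 = 190
  C–C: 3 × 356 = 1068
  C–H: 10 × 424 = 4240
  Σ(broken) = 5498 kJ
Bonds formed (products):
  C–Br: 1 × 266 = 266
  C–C: 3 × 356 = 1068
  C–H: 9 × 424 = 3816
  H–Br: 1 × 375 = 375
  Σ(formed) = 5525 kJ
ΔH = Σ(broken) − Σ(formed) = 5498 − 5525 = −27 kJ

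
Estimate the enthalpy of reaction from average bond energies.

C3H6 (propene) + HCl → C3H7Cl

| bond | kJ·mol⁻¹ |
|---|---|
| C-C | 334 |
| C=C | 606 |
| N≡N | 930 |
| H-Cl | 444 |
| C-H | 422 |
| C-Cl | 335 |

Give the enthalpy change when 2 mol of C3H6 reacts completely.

ΔH = −82 kJ

Bonds broken (reactants):
  C-C: 1 × 334 = 334
  C-H: 6 × 422 = 2532
  C=C: 1 × 606 = 606
  H-Cl: 1 × 444 = 444
  Σ(broken) = 3916 kJ
Bonds formed (products):
  C-C: 2 × 334 = 668
  C-Cl: 1 × 335 = 335
  C-H: 7 × 422 = 2954
  Σ(formed) = 3957 kJ
ΔH = Σ(broken) − Σ(formed) = 3916 − 3957 = −41 kJ
For 2× the reaction as written: 2 × (−41) = −82 kJ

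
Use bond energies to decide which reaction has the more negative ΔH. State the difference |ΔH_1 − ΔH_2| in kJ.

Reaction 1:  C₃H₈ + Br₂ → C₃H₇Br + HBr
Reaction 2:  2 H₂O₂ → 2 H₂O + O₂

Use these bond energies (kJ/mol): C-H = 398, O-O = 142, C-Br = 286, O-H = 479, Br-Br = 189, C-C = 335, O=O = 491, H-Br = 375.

Reaction 1:
  Bonds broken (reactants):
    Br-Br: 1 × 189 = 189
    C-C: 2 × 335 = 670
    C-H: 8 × 398 = 3184
    Σ(broken) = 4043 kJ
  Bonds formed (products):
    C-Br: 1 × 286 = 286
    C-C: 2 × 335 = 670
    C-H: 7 × 398 = 2786
    H-Br: 1 × 375 = 375
    Σ(formed) = 4117 kJ
  ΔH_1 = 4043 − 4117 = −74 kJ
Reaction 2:
  Bonds broken (reactants):
    O-H: 4 × 479 = 1916
    O-O: 2 × 142 = 284
    Σ(broken) = 2200 kJ
  Bonds formed (products):
    O-H: 4 × 479 = 1916
    O=O: 1 × 491 = 491
    Σ(formed) = 2407 kJ
  ΔH_2 = 2200 − 2407 = −207 kJ
ΔH_1 − ΔH_2 = +133 kJ, so reaction 2 has the more negative ΔH; |ΔH_1 − ΔH_2| = 133 kJ.

Reaction 2, by 133 kJ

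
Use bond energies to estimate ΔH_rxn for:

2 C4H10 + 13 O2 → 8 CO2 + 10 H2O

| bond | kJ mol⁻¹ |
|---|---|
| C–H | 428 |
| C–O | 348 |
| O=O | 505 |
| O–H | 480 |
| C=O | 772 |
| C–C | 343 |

ΔH ≈ −4769 kJ

Bonds broken (reactants):
  C–C: 6 × 343 = 2058
  C–H: 20 × 428 = 8560
  O=O: 13 × 505 = 6565
  Σ(broken) = 17183 kJ
Bonds formed (products):
  C=O: 16 × 772 = 12352
  O–H: 20 × 480 = 9600
  Σ(formed) = 21952 kJ
ΔH = Σ(broken) − Σ(formed) = 17183 − 21952 = −4769 kJ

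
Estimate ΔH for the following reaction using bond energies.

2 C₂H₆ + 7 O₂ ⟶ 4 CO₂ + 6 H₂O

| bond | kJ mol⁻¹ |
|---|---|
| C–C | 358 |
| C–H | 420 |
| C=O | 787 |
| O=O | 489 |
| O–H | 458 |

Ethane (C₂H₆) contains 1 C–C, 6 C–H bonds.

ΔH ≈ −2613 kJ

Bonds broken (reactants):
  C–C: 2 × 358 = 716
  C–H: 12 × 420 = 5040
  O=O: 7 × 489 = 3423
  Σ(broken) = 9179 kJ
Bonds formed (products):
  C=O: 8 × 787 = 6296
  O–H: 12 × 458 = 5496
  Σ(formed) = 11792 kJ
ΔH = Σ(broken) − Σ(formed) = 9179 − 11792 = −2613 kJ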